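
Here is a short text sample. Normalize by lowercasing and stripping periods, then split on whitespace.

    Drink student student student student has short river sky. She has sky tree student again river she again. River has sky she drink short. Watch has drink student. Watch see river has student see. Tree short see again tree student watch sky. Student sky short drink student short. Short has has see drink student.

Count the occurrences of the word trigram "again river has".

Scanning the 52 overlapping trigram windows for "again river has":
  position 18–20: again river has

1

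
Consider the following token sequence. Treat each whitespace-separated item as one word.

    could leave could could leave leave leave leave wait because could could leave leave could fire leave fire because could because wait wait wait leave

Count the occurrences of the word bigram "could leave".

3

Scanning the 24 overlapping bigram windows for "could leave":
  position 1–2: could leave
  position 4–5: could leave
  position 12–13: could leave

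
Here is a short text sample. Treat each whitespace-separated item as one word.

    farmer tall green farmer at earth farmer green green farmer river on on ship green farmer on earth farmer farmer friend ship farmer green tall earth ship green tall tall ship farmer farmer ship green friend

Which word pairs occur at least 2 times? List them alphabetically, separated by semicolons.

earth farmer; farmer farmer; farmer green; green farmer; green tall; ship farmer; ship green

Bigram counts meeting the condition (at least 2 times):
  earth farmer: 2
  farmer farmer: 2
  farmer green: 2
  green farmer: 3
  green tall: 2
  ship farmer: 2
  ship green: 3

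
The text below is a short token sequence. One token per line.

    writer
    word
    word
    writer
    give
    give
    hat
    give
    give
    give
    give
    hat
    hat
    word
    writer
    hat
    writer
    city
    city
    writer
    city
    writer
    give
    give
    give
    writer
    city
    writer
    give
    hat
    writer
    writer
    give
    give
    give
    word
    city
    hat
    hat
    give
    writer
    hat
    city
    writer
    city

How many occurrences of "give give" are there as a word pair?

8

Scanning the 44 overlapping bigram windows for "give give":
  position 5–6: give give
  position 8–9: give give
  position 9–10: give give
  position 10–11: give give
  position 23–24: give give
  position 24–25: give give
  position 33–34: give give
  position 34–35: give give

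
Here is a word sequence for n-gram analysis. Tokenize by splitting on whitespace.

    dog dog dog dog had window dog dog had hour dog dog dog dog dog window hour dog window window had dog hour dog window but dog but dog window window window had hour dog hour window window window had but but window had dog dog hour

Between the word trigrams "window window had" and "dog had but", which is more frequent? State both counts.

"window window had" (3 vs 0)

"window window had": 3 occurrences
"dog had but": 0 occurrences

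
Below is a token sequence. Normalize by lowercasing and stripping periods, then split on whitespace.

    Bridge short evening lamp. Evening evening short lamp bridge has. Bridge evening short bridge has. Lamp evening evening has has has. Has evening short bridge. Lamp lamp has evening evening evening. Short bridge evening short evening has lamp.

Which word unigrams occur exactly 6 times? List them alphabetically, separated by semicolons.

Unigram counts meeting the condition (exactly 6 times):
  bridge: 6
  lamp: 6
  short: 6

bridge; lamp; short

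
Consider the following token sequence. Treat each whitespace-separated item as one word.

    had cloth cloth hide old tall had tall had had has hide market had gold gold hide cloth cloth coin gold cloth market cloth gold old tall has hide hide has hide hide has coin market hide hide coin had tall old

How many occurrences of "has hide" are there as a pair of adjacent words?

3

Scanning the 41 overlapping bigram windows for "has hide":
  position 11–12: has hide
  position 28–29: has hide
  position 31–32: has hide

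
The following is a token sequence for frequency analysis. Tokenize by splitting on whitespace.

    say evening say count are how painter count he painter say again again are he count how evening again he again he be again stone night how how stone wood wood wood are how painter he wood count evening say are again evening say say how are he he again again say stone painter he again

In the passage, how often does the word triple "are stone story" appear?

0

Scanning the 54 overlapping trigram windows for "are stone story":
  (none found)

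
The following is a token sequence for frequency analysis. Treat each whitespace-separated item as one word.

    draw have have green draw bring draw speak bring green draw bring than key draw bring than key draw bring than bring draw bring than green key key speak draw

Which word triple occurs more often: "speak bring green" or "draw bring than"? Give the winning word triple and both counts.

"speak bring green": 1 occurrence
"draw bring than": 4 occurrences

"draw bring than" (4 vs 1)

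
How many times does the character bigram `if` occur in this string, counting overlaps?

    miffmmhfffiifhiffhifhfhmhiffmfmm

Sliding a length-2 window over the 32 characters (31 positions):
  position 2–3: if
  position 12–13: if
  position 15–16: if
  position 19–20: if
  position 26–27: if

5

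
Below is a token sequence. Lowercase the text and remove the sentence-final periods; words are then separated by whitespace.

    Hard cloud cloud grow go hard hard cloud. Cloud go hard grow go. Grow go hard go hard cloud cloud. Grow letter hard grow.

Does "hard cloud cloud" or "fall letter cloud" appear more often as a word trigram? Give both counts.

"hard cloud cloud" (3 vs 0)

"hard cloud cloud": 3 occurrences
"fall letter cloud": 0 occurrences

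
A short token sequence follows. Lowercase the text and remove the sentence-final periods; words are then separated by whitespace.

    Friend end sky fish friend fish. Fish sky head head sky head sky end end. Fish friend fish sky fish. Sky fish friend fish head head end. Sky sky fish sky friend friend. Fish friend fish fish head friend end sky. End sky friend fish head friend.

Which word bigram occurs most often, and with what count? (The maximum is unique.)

"friend fish", 6 times

Bigram frequencies (highest first):
  friend fish: 6
  end sky: 4
  sky fish: 4
  fish friend: 4
  fish sky: 4
  fish head: 3
  … (13 more, each ≤ 2)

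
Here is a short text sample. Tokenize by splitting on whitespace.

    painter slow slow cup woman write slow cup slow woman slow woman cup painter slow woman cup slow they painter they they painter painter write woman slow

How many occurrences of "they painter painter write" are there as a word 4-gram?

Scanning the 24 overlapping 4-gram windows for "they painter painter write":
  position 22–25: they painter painter write

1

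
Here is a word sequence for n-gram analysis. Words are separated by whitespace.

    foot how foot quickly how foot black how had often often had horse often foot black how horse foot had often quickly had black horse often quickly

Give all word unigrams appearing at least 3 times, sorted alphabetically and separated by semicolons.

Unigram counts meeting the condition (at least 3 times):
  black: 3
  foot: 5
  had: 4
  horse: 3
  how: 4
  often: 5
  quickly: 3

black; foot; had; horse; how; often; quickly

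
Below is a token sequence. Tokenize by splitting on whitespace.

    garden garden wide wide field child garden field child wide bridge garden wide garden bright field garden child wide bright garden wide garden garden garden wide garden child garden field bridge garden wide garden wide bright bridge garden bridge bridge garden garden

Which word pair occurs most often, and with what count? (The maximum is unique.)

"garden wide", 6 times

Bigram frequencies (highest first):
  garden wide: 6
  garden garden: 4
  bridge garden: 4
  wide garden: 4
  field child: 2
  child garden: 2
  … (15 more, each ≤ 2)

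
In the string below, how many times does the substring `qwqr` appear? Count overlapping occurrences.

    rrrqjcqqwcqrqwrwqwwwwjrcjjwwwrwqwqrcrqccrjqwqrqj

Sliding a length-4 window over the 48 characters (45 positions):
  position 32–35: qwqr
  position 43–46: qwqr

2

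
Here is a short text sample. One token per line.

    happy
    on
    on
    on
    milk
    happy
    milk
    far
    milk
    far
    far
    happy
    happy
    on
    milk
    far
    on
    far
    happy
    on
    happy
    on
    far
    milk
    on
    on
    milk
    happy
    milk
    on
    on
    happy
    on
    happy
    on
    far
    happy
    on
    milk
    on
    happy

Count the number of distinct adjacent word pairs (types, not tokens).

41 tokens → 40 bigram windows in total.
Repeated bigrams (each contributes count−1 duplicates):
  happy on: 7
  on happy: 4
  on milk: 4
  on on: 4
  far happy: 3
  milk far: 3
  milk on: 3
  on far: 3
  … (3 more repeated)
26 duplicate windows → 40 − 26 = 14 distinct.

14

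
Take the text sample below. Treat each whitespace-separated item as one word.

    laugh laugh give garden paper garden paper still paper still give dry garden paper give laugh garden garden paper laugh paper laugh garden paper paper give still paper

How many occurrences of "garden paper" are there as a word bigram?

5

Scanning the 27 overlapping bigram windows for "garden paper":
  position 4–5: garden paper
  position 6–7: garden paper
  position 13–14: garden paper
  position 18–19: garden paper
  position 23–24: garden paper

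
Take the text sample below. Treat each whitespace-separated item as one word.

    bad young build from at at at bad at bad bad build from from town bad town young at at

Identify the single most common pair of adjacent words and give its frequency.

Bigram frequencies (highest first):
  at at: 3
  build from: 2
  at bad: 2
  bad young: 1
  young build: 1
  from at: 1
  … (9 more, each ≤ 1)

"at at", 3 times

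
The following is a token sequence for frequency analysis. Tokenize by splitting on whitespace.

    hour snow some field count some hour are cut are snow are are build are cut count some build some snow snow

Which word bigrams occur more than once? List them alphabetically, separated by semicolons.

are cut; count some

Bigram counts meeting the condition (more than once):
  are cut: 2
  count some: 2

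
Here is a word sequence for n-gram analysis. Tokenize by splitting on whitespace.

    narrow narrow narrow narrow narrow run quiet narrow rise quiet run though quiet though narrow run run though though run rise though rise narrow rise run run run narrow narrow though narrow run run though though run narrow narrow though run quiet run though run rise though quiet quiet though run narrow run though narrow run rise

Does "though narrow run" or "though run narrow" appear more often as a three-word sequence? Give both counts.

"though narrow run" (3 vs 2)

"though narrow run": 3 occurrences
"though run narrow": 2 occurrences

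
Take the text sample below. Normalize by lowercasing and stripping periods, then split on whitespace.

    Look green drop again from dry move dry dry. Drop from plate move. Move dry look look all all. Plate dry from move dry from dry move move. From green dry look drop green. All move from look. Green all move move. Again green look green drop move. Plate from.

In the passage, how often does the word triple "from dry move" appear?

Scanning the 48 overlapping trigram windows for "from dry move":
  position 5–7: from dry move
  position 25–27: from dry move

2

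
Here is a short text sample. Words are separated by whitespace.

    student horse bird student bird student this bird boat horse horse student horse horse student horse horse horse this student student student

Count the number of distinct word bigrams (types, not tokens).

22 tokens → 21 bigram windows in total.
Repeated bigrams (each contributes count−1 duplicates):
  horse horse: 4
  student horse: 3
  bird student: 2
  horse student: 2
  student student: 2
8 duplicate windows → 21 − 8 = 13 distinct.

13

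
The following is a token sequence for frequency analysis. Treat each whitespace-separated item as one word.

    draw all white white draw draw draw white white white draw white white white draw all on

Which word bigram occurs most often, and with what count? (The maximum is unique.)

"white white", 5 times

Bigram frequencies (highest first):
  white white: 5
  white draw: 3
  draw all: 2
  draw draw: 2
  draw white: 2
  all white: 1
  … (1 more, each ≤ 1)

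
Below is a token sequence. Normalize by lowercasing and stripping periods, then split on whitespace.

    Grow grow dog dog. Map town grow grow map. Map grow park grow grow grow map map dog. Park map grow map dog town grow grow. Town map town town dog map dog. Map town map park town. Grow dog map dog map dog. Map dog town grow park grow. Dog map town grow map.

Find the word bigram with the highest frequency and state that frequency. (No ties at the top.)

"dog map", 7 times

Bigram frequencies (highest first):
  dog map: 7
  map dog: 6
  grow grow: 5
  town grow: 5
  map town: 4
  grow map: 4
  … (15 more, each ≤ 3)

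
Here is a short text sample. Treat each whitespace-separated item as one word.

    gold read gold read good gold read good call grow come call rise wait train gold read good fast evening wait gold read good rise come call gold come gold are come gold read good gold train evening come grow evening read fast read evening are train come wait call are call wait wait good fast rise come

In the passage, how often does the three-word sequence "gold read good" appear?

5

Scanning the 56 overlapping trigram windows for "gold read good":
  position 3–5: gold read good
  position 6–8: gold read good
  position 16–18: gold read good
  position 22–24: gold read good
  position 33–35: gold read good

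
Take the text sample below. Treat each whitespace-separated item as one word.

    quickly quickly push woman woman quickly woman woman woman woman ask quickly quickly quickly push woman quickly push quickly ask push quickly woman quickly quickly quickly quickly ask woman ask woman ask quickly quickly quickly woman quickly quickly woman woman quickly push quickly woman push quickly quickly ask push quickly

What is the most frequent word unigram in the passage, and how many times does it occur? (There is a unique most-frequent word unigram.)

"quickly", 23 times

Unigram frequencies (highest first):
  quickly: 23
  woman: 14
  push: 7
  ask: 6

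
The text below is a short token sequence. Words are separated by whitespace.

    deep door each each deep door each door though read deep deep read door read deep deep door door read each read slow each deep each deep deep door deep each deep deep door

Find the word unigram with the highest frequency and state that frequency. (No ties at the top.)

Unigram frequencies (highest first):
  deep: 12
  door: 8
  each: 7
  read: 5
  though: 1
  slow: 1

"deep", 12 times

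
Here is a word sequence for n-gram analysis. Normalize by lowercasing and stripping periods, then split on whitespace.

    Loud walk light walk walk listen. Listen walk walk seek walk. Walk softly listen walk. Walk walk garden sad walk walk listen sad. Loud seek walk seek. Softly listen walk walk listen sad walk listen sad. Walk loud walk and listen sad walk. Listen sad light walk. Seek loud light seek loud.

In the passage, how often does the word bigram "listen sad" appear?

5

Scanning the 51 overlapping bigram windows for "listen sad":
  position 22–23: listen sad
  position 32–33: listen sad
  position 35–36: listen sad
  position 41–42: listen sad
  position 44–45: listen sad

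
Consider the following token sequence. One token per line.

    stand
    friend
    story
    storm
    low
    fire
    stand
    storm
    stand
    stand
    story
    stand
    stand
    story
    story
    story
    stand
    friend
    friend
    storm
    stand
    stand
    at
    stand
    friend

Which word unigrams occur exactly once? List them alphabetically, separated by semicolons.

at; fire; low

Unigram counts meeting the condition (exactly once):
  at: 1
  fire: 1
  low: 1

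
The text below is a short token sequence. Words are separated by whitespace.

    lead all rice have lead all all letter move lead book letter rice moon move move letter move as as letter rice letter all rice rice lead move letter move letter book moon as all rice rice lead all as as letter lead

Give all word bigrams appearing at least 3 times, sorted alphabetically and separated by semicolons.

Bigram counts meeting the condition (at least 3 times):
  all rice: 3
  lead all: 3
  letter move: 3
  move letter: 3

all rice; lead all; letter move; move letter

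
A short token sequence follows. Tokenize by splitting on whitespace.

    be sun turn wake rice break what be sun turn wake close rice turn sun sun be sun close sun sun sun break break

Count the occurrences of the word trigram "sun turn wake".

2

Scanning the 22 overlapping trigram windows for "sun turn wake":
  position 2–4: sun turn wake
  position 9–11: sun turn wake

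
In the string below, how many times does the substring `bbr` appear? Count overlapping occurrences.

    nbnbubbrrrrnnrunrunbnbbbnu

Sliding a length-3 window over the 26 characters (24 positions):
  position 6–8: bbr

1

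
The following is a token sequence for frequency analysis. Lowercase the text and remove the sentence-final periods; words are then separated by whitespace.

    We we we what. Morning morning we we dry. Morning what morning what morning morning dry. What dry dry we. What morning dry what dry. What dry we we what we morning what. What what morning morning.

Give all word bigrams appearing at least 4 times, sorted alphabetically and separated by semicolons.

Bigram counts meeting the condition (at least 4 times):
  we we: 4
  what morning: 5

we we; what morning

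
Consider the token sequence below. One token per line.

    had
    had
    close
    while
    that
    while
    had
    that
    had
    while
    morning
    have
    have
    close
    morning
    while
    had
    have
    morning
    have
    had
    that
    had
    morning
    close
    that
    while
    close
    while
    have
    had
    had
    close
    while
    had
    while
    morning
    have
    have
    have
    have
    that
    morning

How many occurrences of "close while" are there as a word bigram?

Scanning the 42 overlapping bigram windows for "close while":
  position 3–4: close while
  position 28–29: close while
  position 33–34: close while

3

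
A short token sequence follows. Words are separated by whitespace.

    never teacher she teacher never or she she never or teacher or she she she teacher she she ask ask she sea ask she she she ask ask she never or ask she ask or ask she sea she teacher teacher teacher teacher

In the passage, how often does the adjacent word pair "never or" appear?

Scanning the 42 overlapping bigram windows for "never or":
  position 5–6: never or
  position 9–10: never or
  position 30–31: never or

3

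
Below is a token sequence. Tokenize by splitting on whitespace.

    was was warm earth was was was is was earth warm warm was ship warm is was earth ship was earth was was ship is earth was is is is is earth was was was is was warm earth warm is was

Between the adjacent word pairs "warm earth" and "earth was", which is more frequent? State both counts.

"earth was" (4 vs 2)

"warm earth": 2 occurrences
"earth was": 4 occurrences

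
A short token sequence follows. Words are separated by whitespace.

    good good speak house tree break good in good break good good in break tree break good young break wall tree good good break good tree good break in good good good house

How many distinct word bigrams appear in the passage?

19

33 tokens → 32 bigram windows in total.
Repeated bigrams (each contributes count−1 duplicates):
  good good: 5
  break good: 4
  good break: 3
  good in: 2
  in good: 2
  tree break: 2
  tree good: 2
13 duplicate windows → 32 − 13 = 19 distinct.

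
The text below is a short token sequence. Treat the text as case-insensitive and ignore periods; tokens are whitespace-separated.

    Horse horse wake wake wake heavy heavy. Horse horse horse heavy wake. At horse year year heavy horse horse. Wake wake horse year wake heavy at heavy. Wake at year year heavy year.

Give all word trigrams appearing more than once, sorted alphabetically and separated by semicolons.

heavy horse horse; heavy wake at; horse horse wake; horse wake wake; year year heavy

Trigram counts meeting the condition (more than once):
  heavy horse horse: 2
  heavy wake at: 2
  horse horse wake: 2
  horse wake wake: 2
  year year heavy: 2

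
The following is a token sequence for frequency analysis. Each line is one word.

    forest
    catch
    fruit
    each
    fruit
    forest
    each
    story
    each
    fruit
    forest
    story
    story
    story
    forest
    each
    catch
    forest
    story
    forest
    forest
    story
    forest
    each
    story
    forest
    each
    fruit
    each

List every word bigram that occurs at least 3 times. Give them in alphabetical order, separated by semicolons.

Bigram counts meeting the condition (at least 3 times):
  each fruit: 3
  forest each: 4
  forest story: 3
  story forest: 4

each fruit; forest each; forest story; story forest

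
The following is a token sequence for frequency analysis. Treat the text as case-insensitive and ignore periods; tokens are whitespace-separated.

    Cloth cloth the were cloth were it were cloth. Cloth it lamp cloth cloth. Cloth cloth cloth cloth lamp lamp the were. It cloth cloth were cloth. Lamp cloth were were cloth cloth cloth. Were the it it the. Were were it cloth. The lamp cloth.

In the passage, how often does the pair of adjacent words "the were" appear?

Scanning the 45 overlapping bigram windows for "the were":
  position 3–4: the were
  position 21–22: the were
  position 39–40: the were

3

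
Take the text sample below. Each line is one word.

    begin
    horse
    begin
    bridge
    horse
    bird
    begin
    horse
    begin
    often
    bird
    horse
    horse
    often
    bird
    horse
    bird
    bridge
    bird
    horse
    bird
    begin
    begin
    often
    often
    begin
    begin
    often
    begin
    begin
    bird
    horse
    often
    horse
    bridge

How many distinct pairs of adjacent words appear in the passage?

35 tokens → 34 bigram windows in total.
Repeated bigrams (each contributes count−1 duplicates):
  bird horse: 4
  begin begin: 3
  begin often: 3
  horse bird: 3
  begin horse: 2
  bird begin: 2
  horse begin: 2
  horse often: 2
  … (2 more repeated)
15 duplicate windows → 34 − 15 = 19 distinct.

19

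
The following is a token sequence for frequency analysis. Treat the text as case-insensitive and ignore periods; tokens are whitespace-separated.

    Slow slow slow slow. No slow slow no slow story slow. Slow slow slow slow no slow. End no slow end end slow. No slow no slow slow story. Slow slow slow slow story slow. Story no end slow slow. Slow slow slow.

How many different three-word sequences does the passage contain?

43 tokens → 41 trigram windows in total.
Repeated trigrams (each contributes count−1 duplicates):
  slow slow slow: 10
  slow no slow: 5
  slow slow no: 3
  slow story slow: 3
  no slow end: 2
  no slow slow: 2
  slow slow story: 2
  story slow slow: 2
21 duplicate windows → 41 − 21 = 20 distinct.

20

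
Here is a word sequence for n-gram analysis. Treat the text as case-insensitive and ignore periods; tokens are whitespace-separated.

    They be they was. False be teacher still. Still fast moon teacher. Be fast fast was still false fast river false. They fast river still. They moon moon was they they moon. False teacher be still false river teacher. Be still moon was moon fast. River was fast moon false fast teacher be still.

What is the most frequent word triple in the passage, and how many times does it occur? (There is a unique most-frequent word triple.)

Trigram frequencies (highest first):
  teacher be still: 3
  they be they: 1
  be they was: 1
  they was false: 1
  was false be: 1
  false be teacher: 1
  … (44 more, each ≤ 1)

"teacher be still", 3 times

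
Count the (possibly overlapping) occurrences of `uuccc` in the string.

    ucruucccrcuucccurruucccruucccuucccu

5

Sliding a length-5 window over the 35 characters (31 positions):
  position 4–8: uuccc
  position 11–15: uuccc
  position 19–23: uuccc
  position 25–29: uuccc
  position 30–34: uuccc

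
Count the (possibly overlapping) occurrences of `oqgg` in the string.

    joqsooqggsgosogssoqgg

Sliding a length-4 window over the 21 characters (18 positions):
  position 6–9: oqgg
  position 18–21: oqgg

2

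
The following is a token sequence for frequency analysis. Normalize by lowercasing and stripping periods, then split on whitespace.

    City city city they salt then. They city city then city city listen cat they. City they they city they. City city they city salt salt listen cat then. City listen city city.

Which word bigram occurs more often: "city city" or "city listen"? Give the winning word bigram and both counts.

"city city" (6 vs 2)

"city city": 6 occurrences
"city listen": 2 occurrences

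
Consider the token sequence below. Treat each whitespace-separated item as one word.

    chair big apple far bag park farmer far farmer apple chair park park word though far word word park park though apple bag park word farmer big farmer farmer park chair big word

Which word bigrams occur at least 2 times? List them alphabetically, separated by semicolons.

Bigram counts meeting the condition (at least 2 times):
  bag park: 2
  chair big: 2
  park park: 2
  park word: 2

bag park; chair big; park park; park word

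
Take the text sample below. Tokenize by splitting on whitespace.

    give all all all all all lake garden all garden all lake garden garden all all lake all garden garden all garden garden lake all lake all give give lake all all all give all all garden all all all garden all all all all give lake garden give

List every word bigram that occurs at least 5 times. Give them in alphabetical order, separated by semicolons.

Bigram counts meeting the condition (at least 5 times):
  all all: 13
  all garden: 5
  garden all: 6

all all; all garden; garden all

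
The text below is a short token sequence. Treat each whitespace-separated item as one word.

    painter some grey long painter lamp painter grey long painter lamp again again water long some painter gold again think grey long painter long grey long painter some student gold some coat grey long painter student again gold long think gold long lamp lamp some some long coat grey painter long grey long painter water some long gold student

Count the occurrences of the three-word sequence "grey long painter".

Scanning the 57 overlapping trigram windows for "grey long painter":
  position 3–5: grey long painter
  position 8–10: grey long painter
  position 21–23: grey long painter
  position 25–27: grey long painter
  position 33–35: grey long painter
  position 52–54: grey long painter

6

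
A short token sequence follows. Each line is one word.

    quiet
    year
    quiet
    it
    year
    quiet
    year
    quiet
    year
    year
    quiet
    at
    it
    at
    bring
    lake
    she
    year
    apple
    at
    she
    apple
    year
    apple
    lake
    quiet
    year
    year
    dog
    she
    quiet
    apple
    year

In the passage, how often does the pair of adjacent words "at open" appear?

0

Scanning the 32 overlapping bigram windows for "at open":
  (none found)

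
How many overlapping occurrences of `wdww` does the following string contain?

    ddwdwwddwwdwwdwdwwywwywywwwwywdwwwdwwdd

Sliding a length-4 window over the 39 characters (36 positions):
  position 3–6: wdww
  position 10–13: wdww
  position 15–18: wdww
  position 30–33: wdww
  position 34–37: wdww

5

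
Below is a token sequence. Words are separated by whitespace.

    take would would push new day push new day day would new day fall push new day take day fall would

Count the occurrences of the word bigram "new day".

4

Scanning the 20 overlapping bigram windows for "new day":
  position 5–6: new day
  position 8–9: new day
  position 12–13: new day
  position 16–17: new day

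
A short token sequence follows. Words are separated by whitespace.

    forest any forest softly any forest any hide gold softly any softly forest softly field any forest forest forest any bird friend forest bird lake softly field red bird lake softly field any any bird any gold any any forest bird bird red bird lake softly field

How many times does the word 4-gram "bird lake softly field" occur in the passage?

Scanning the 44 overlapping 4-gram windows for "bird lake softly field":
  position 24–27: bird lake softly field
  position 29–32: bird lake softly field
  position 44–47: bird lake softly field

3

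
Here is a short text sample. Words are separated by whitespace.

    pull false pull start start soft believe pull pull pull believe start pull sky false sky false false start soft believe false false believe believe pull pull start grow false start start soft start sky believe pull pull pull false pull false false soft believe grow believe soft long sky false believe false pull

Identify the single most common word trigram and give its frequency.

"believe pull pull", 3 times

Trigram frequencies (highest first):
  believe pull pull: 3
  pull false pull: 2
  start start soft: 2
  start soft believe: 2
  pull pull pull: 2
  false pull start: 1
  … (40 more, each ≤ 1)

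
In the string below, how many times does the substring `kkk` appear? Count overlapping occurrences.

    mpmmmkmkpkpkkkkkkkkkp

7

Sliding a length-3 window over the 21 characters (19 positions):
  position 12–14: kkk
  position 13–15: kkk
  position 14–16: kkk
  position 15–17: kkk
  position 16–18: kkk
  position 17–19: kkk
  position 18–20: kkk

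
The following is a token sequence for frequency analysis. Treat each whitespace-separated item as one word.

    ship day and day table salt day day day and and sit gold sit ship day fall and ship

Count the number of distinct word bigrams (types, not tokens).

19 tokens → 18 bigram windows in total.
Repeated bigrams (each contributes count−1 duplicates):
  day and: 2
  day day: 2
  ship day: 2
3 duplicate windows → 18 − 3 = 15 distinct.

15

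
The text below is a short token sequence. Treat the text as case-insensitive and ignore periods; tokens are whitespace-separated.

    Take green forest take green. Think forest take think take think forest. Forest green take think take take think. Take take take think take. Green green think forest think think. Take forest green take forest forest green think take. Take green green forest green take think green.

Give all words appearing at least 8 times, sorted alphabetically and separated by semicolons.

forest; green; take; think

Unigram counts meeting the condition (at least 8 times):
  forest: 9
  green: 11
  take: 16
  think: 11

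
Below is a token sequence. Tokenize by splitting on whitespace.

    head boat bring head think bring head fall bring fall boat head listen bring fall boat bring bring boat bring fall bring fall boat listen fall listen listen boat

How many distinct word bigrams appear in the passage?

19

29 tokens → 28 bigram windows in total.
Repeated bigrams (each contributes count−1 duplicates):
  bring fall: 4
  boat bring: 3
  fall boat: 3
  bring head: 2
  fall bring: 2
9 duplicate windows → 28 − 9 = 19 distinct.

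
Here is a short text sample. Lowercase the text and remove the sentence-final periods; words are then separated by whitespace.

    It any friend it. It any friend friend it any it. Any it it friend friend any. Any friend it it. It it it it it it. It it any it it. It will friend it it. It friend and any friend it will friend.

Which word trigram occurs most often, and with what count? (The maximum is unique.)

"it it it", 10 times

Trigram frequencies (highest first):
  it it it: 10
  any friend it: 3
  friend it it: 3
  it any it: 3
  it any friend: 2
  it it any: 2
  … (17 more, each ≤ 2)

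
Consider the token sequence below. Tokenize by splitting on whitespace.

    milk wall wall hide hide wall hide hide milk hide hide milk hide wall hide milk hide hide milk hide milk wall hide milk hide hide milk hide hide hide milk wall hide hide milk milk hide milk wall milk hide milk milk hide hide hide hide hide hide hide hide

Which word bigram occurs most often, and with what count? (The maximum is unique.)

"hide hide", 15 times

Bigram frequencies (highest first):
  hide hide: 15
  hide milk: 11
  milk hide: 9
  wall hide: 5
  milk wall: 4
  hide wall: 2
  … (3 more, each ≤ 2)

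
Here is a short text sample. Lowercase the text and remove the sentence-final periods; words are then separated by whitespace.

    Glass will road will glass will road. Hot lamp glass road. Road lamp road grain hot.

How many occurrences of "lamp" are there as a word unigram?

2

Scanning the 16 tokens for "lamp":
  position 9: lamp
  position 13: lamp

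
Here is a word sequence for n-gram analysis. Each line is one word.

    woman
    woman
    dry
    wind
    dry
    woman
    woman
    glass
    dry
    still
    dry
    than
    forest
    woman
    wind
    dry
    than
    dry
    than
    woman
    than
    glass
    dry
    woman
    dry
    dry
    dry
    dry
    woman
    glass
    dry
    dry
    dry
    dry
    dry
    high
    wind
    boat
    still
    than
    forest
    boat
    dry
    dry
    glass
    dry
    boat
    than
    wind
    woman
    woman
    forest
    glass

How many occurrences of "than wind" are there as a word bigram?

Scanning the 52 overlapping bigram windows for "than wind":
  position 48–49: than wind

1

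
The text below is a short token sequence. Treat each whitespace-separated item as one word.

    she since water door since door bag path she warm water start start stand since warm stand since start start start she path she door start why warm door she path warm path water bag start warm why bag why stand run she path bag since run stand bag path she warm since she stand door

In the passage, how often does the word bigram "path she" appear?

3

Scanning the 55 overlapping bigram windows for "path she":
  position 8–9: path she
  position 23–24: path she
  position 50–51: path she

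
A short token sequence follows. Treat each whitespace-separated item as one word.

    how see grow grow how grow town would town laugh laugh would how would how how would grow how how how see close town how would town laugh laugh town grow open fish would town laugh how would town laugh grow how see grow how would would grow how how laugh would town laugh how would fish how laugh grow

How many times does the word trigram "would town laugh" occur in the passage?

Scanning the 58 overlapping trigram windows for "would town laugh":
  position 8–10: would town laugh
  position 26–28: would town laugh
  position 34–36: would town laugh
  position 38–40: would town laugh
  position 52–54: would town laugh

5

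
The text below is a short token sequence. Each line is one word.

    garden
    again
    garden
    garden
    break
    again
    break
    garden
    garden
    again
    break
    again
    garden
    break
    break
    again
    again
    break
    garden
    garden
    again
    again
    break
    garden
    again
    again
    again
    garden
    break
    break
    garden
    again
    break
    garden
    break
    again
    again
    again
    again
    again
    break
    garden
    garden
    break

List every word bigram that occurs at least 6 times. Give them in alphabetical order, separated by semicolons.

again again; again break; break garden

Bigram counts meeting the condition (at least 6 times):
  again again: 8
  again break: 6
  break garden: 6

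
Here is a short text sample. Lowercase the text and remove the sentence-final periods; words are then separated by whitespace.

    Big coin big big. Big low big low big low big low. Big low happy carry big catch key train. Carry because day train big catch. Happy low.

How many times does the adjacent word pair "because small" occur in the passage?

0

Scanning the 27 overlapping bigram windows for "because small":
  (none found)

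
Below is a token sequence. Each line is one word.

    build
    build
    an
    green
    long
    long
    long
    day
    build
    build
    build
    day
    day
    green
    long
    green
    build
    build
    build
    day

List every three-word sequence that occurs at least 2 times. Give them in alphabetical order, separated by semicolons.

Trigram counts meeting the condition (at least 2 times):
  build build build: 2
  build build day: 2

build build build; build build day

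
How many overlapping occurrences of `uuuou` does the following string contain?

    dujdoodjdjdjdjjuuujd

Sliding a length-5 window over the 20 characters (16 positions):
  (no match at any position)

0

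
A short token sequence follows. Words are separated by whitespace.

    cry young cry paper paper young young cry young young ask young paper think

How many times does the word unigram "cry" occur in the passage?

Scanning the 14 tokens for "cry":
  position 1: cry
  position 3: cry
  position 8: cry

3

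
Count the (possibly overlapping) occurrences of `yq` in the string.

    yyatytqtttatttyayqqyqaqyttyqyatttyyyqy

4

Sliding a length-2 window over the 38 characters (37 positions):
  position 17–18: yq
  position 20–21: yq
  position 27–28: yq
  position 36–37: yq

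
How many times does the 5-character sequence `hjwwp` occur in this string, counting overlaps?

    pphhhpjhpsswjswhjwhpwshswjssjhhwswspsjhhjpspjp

Sliding a length-5 window over the 46 characters (42 positions):
  (no match at any position)

0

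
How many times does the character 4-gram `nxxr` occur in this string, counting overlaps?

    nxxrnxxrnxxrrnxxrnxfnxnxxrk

Sliding a length-4 window over the 27 characters (24 positions):
  position 1–4: nxxr
  position 5–8: nxxr
  position 9–12: nxxr
  position 14–17: nxxr
  position 23–26: nxxr

5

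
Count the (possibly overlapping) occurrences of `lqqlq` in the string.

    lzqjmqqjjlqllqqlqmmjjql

1

Sliding a length-5 window over the 23 characters (19 positions):
  position 13–17: lqqlq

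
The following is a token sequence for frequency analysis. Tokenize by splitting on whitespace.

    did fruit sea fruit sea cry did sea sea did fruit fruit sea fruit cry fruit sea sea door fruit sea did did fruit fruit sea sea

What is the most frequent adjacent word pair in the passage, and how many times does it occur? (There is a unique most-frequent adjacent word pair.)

"fruit sea", 6 times

Bigram frequencies (highest first):
  fruit sea: 6
  did fruit: 3
  sea sea: 3
  sea fruit: 2
  sea did: 2
  fruit fruit: 2
  … (8 more, each ≤ 1)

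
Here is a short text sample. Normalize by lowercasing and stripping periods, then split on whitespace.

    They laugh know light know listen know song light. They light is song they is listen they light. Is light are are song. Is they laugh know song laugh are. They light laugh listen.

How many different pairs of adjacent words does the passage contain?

34 tokens → 33 bigram windows in total.
Repeated bigrams (each contributes count−1 duplicates):
  they light: 3
  know song: 2
  laugh know: 2
  light is: 2
  they laugh: 2
6 duplicate windows → 33 − 6 = 27 distinct.

27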